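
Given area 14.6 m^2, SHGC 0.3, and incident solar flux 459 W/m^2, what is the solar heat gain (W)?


Solar heat gain: Q = Area * SHGC * Irradiance
  Q = 14.6 * 0.3 * 459 = 2010.4 W

2010.4 W


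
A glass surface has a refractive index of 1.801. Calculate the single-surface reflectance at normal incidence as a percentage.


Fresnel reflectance at normal incidence:
  R = ((n - 1)/(n + 1))^2
  (n - 1)/(n + 1) = (1.801 - 1)/(1.801 + 1) = 0.285969
  R = 0.285969^2 = 0.0817783
  R(%) = 0.0817783 * 100 = 8.178%

8.178%


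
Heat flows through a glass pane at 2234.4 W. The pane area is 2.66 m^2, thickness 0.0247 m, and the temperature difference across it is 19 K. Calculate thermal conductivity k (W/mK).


Fourier's law rearranged: k = Q * t / (A * dT)
  Numerator = 2234.4 * 0.0247 = 55.18968
  Denominator = 2.66 * 19 = 50.54
  k = 55.18968 / 50.54 = 1.092 W/mK

1.092 W/mK


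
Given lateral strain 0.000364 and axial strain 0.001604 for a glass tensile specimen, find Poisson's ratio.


Poisson's ratio: nu = lateral strain / axial strain
  nu = 0.000364 / 0.001604 = 0.2269

0.2269


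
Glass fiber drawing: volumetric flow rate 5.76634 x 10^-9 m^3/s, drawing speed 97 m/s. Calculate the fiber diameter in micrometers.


Cross-sectional area from continuity:
  A = Q / v = 5.76634 x 10^-9 / 97 = 5.94468 x 10^-11 m^2
Diameter from circular cross-section:
  d = sqrt(4A / pi) * 10^6 (m -> um)
  d = sqrt(4 * 5.94468 x 10^-11 / pi) * 10^6 = 8.7 um

8.7 um


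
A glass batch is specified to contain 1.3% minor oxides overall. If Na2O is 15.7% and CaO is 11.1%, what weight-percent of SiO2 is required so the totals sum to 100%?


Known pieces sum to 100%:
  SiO2 = 100 - (others + Na2O + CaO)
  SiO2 = 100 - (1.3 + 15.7 + 11.1) = 71.9%

71.9%


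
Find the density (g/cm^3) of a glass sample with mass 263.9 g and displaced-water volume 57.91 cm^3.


Use the definition of density:
  rho = mass / volume
  rho = 263.9 / 57.91 = 4.557 g/cm^3

4.557 g/cm^3


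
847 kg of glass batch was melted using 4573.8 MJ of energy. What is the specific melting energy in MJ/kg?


Rearrange E = m * s for s:
  s = E / m
  s = 4573.8 / 847 = 5.4 MJ/kg

5.4 MJ/kg


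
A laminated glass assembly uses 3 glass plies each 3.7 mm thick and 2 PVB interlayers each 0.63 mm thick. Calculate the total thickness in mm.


Total thickness = glass contribution + PVB contribution
  Glass: 3 * 3.7 = 11.1 mm
  PVB: 2 * 0.63 = 1.26 mm
  Total = 11.1 + 1.26 = 12.36 mm

12.36 mm


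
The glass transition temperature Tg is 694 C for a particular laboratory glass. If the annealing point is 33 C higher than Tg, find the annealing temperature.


The annealing temperature is Tg plus the offset:
  T_anneal = 694 + 33 = 727 C

727 C


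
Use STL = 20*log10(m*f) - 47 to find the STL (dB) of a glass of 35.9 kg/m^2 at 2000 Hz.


Mass law: STL = 20 * log10(m * f) - 47
  m * f = 35.9 * 2000 = 71800
  log10(71800) = 4.85612
  STL = 20 * 4.85612 - 47 = 97.1224 - 47 = 50.1 dB

50.1 dB


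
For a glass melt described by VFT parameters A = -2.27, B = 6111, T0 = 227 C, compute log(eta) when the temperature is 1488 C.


VFT equation: log(eta) = A + B / (T - T0)
  T - T0 = 1488 - 227 = 1261
  B / (T - T0) = 6111 / 1261 = 4.846
  log(eta) = -2.27 + 4.846 = 2.576

2.576


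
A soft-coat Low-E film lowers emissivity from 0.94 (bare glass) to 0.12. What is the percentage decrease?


Percentage reduction = (1 - coated/uncoated) * 100
  Ratio = 0.12 / 0.94 = 0.1277
  Reduction = (1 - 0.1277) * 100 = 87.2%

87.2%


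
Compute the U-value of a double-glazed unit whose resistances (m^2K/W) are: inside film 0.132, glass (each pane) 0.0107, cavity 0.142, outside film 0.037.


Total thermal resistance (series):
  R_total = R_in + R_glass + R_air + R_glass + R_out
  R_total = 0.132 + 0.0107 + 0.142 + 0.0107 + 0.037 = 0.3324 m^2K/W
U-value = 1 / R_total = 1 / 0.3324 = 3.008 W/m^2K

3.008 W/m^2K


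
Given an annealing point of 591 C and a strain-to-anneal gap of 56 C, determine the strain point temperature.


Strain point = annealing point - difference:
  T_strain = 591 - 56 = 535 C

535 C


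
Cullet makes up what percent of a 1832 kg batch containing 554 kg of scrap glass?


Cullet ratio = (cullet mass / total batch mass) * 100
  Ratio = 554 / 1832 * 100 = 30.24%

30.24%


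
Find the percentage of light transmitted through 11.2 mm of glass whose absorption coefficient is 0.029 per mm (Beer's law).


Beer-Lambert law: T = exp(-alpha * thickness)
  exponent = -0.029 * 11.2 = -0.3248
  T = exp(-0.3248) = 0.7227
  Percentage = 0.7227 * 100 = 72.27%

72.27%


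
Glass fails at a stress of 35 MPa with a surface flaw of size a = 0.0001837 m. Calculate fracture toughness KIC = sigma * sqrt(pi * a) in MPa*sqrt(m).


Fracture toughness: KIC = sigma * sqrt(pi * a)
  pi * a = pi * 0.0001837 = 0.000577111
  sqrt(pi * a) = 0.024023
  KIC = 35 * 0.024023 = 0.841 MPa*sqrt(m)

0.841 MPa*sqrt(m)


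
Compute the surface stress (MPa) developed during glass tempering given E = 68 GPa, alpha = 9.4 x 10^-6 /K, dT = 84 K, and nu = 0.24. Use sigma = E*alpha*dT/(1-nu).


Tempering stress: sigma = E * alpha * dT / (1 - nu)
  E (MPa) = 68 * 1000 = 68000
  Numerator = 68000 * (9.4 x 10^-6) * 84 = 53.6928
  Denominator = 1 - 0.24 = 0.76
  sigma = 53.6928 / 0.76 = 70.6 MPa

70.6 MPa


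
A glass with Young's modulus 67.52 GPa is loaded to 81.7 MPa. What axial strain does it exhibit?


Rearrange E = sigma / epsilon:
  epsilon = sigma / E
  E (MPa) = 67.52 * 1000 = 67520
  epsilon = 81.7 / 67520 = 0.00121

0.00121


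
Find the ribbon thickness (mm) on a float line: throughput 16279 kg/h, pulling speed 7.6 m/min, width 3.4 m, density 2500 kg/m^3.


Ribbon cross-section from mass balance:
  Volume rate = throughput / density = 16279 / 2500 = 6.5116 m^3/h
  thickness = volume rate / (speed * 60 * width), i.e.
  thickness = throughput / (60 * speed * width * density) * 1000
  thickness = 16279 / (60 * 7.6 * 3.4 * 2500) * 1000 = 4.2 mm

4.2 mm


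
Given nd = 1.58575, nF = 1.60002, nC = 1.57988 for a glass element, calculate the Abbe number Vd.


Abbe number formula: Vd = (nd - 1) / (nF - nC)
  nd - 1 = 1.58575 - 1 = 0.58575
  nF - nC = 1.60002 - 1.57988 = 0.02014
  Vd = 0.58575 / 0.02014 = 29.08

29.08


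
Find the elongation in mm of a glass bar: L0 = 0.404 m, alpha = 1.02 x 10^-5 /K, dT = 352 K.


Thermal expansion formula: dL = alpha * L0 * dT
  dL = (1.02 x 10^-5) * 0.404 * 352 = 0.00145052 m
Convert to mm: 0.00145052 * 1000 = 1.4505 mm

1.4505 mm


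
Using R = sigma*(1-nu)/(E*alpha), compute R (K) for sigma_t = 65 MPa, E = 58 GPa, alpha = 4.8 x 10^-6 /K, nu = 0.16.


Thermal shock resistance: R = sigma * (1 - nu) / (E * alpha)
  Numerator = 65 * (1 - 0.16) = 54.6
  Denominator = 58 * 1000 * (4.8 x 10^-6) = 0.2784
  R = 54.6 / 0.2784 = 196.1 K

196.1 K


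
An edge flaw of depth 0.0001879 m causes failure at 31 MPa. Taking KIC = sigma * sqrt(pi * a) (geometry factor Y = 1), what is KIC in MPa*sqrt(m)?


Fracture toughness: KIC = sigma * sqrt(pi * a)
  pi * a = pi * 0.0001879 = 0.000590305
  sqrt(pi * a) = 0.024296
  KIC = 31 * 0.024296 = 0.753 MPa*sqrt(m)

0.753 MPa*sqrt(m)


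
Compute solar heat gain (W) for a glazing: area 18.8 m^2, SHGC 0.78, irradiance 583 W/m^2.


Solar heat gain: Q = Area * SHGC * Irradiance
  Q = 18.8 * 0.78 * 583 = 8549.1 W

8549.1 W


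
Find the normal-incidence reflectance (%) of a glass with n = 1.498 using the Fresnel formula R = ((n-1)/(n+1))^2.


Fresnel reflectance at normal incidence:
  R = ((n - 1)/(n + 1))^2
  (n - 1)/(n + 1) = (1.498 - 1)/(1.498 + 1) = 0.199359
  R = 0.199359^2 = 0.039744
  R(%) = 0.039744 * 100 = 3.974%

3.974%


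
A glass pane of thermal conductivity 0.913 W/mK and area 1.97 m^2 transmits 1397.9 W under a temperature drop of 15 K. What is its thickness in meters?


Fourier's law: t = k * A * dT / Q
  t = 0.913 * 1.97 * 15 / 1397.9
  t = 26.97915 / 1397.9 = 0.0193 m

0.0193 m


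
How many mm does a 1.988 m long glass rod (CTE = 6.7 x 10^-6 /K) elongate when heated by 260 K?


Thermal expansion formula: dL = alpha * L0 * dT
  dL = (6.7 x 10^-6) * 1.988 * 260 = 0.0034631 m
Convert to mm: 0.0034631 * 1000 = 3.4631 mm

3.4631 mm


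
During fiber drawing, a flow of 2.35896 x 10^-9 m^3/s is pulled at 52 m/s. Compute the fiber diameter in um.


Cross-sectional area from continuity:
  A = Q / v = 2.35896 x 10^-9 / 52 = 4.536462 x 10^-11 m^2
Diameter from circular cross-section:
  d = sqrt(4A / pi) * 10^6 (m -> um)
  d = sqrt(4 * 4.536462 x 10^-11 / pi) * 10^6 = 7.6 um

7.6 um


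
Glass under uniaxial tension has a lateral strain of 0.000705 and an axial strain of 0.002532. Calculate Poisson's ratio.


Poisson's ratio: nu = lateral strain / axial strain
  nu = 0.000705 / 0.002532 = 0.2784

0.2784


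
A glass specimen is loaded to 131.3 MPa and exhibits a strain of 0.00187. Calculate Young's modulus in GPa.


Young's modulus: E = stress / strain
  E = 131.3 MPa / 0.00187 = 70213.9 MPa
Convert to GPa: 70213.9 / 1000 = 70.21 GPa

70.21 GPa


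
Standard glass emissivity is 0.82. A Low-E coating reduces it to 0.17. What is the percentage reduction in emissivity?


Percentage reduction = (1 - coated/uncoated) * 100
  Ratio = 0.17 / 0.82 = 0.2073
  Reduction = (1 - 0.2073) * 100 = 79.3%

79.3%


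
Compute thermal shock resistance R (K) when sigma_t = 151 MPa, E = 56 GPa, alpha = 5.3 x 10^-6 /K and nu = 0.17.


Thermal shock resistance: R = sigma * (1 - nu) / (E * alpha)
  Numerator = 151 * (1 - 0.17) = 125.33
  Denominator = 56 * 1000 * (5.3 x 10^-6) = 0.2968
  R = 125.33 / 0.2968 = 422.3 K

422.3 K


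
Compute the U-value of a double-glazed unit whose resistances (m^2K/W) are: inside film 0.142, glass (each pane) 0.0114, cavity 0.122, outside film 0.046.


Total thermal resistance (series):
  R_total = R_in + R_glass + R_air + R_glass + R_out
  R_total = 0.142 + 0.0114 + 0.122 + 0.0114 + 0.046 = 0.3328 m^2K/W
U-value = 1 / R_total = 1 / 0.3328 = 3.005 W/m^2K

3.005 W/m^2K


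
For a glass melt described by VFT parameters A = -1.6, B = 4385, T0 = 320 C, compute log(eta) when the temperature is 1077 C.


VFT equation: log(eta) = A + B / (T - T0)
  T - T0 = 1077 - 320 = 757
  B / (T - T0) = 4385 / 757 = 5.793
  log(eta) = -1.6 + 5.793 = 4.193

4.193


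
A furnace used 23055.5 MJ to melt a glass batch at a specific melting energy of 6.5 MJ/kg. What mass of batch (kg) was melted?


Rearrange E = m * s for m:
  m = E / s
  m = 23055.5 / 6.5 = 3547.0 kg

3547.0 kg


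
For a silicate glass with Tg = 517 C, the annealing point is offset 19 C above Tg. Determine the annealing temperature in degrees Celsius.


The annealing temperature is Tg plus the offset:
  T_anneal = 517 + 19 = 536 C

536 C


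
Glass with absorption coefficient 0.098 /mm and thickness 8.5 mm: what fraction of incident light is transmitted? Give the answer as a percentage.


Beer-Lambert law: T = exp(-alpha * thickness)
  exponent = -0.098 * 8.5 = -0.833
  T = exp(-0.833) = 0.4347
  Percentage = 0.4347 * 100 = 43.47%

43.47%


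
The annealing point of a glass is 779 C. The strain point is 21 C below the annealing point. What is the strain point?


Strain point = annealing point - difference:
  T_strain = 779 - 21 = 758 C

758 C


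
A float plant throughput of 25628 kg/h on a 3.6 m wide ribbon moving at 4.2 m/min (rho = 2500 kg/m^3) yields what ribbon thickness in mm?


Ribbon cross-section from mass balance:
  Volume rate = throughput / density = 25628 / 2500 = 10.2512 m^3/h
  thickness = volume rate / (speed * 60 * width), i.e.
  thickness = throughput / (60 * speed * width * density) * 1000
  thickness = 25628 / (60 * 4.2 * 3.6 * 2500) * 1000 = 11.3 mm

11.3 mm


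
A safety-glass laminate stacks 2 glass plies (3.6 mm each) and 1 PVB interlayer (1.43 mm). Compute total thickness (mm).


Total thickness = glass contribution + PVB contribution
  Glass: 2 * 3.6 = 7.2 mm
  PVB: 1 * 1.43 = 1.43 mm
  Total = 7.2 + 1.43 = 8.63 mm

8.63 mm


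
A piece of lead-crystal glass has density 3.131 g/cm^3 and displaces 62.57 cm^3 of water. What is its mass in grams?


Rearrange rho = m / V:
  m = rho * V
  m = 3.131 * 62.57 = 195.907 g

195.907 g


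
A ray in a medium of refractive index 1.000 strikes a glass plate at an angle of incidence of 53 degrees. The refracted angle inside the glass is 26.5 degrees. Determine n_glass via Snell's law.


Apply Snell's law: n1 * sin(theta1) = n2 * sin(theta2)
  n2 = n1 * sin(theta1) / sin(theta2)
  sin(53) = 0.798636
  sin(26.5) = 0.446198
  n2 = 1.000 * 0.798636 / 0.446198 = 1.7899

1.7899


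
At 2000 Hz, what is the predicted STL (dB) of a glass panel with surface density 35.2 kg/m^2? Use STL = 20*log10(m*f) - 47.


Mass law: STL = 20 * log10(m * f) - 47
  m * f = 35.2 * 2000 = 70400
  log10(70400) = 4.84757
  STL = 20 * 4.84757 - 47 = 96.9514 - 47 = 50.0 dB

50.0 dB


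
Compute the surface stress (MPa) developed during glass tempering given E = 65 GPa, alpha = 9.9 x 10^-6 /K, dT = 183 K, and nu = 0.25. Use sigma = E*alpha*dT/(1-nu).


Tempering stress: sigma = E * alpha * dT / (1 - nu)
  E (MPa) = 65 * 1000 = 65000
  Numerator = 65000 * (9.9 x 10^-6) * 183 = 117.7605
  Denominator = 1 - 0.25 = 0.75
  sigma = 117.7605 / 0.75 = 157.0 MPa

157.0 MPa


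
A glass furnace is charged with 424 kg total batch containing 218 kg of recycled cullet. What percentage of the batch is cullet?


Cullet ratio = (cullet mass / total batch mass) * 100
  Ratio = 218 / 424 * 100 = 51.42%

51.42%


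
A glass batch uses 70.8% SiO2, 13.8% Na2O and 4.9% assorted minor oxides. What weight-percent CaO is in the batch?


Pieces sum to 100%:
  CaO = 100 - (SiO2 + Na2O + others)
  CaO = 100 - (70.8 + 13.8 + 4.9) = 10.5%

10.5%


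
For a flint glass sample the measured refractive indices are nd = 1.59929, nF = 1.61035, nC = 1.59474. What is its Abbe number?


Abbe number formula: Vd = (nd - 1) / (nF - nC)
  nd - 1 = 1.59929 - 1 = 0.59929
  nF - nC = 1.61035 - 1.59474 = 0.01561
  Vd = 0.59929 / 0.01561 = 38.39

38.39


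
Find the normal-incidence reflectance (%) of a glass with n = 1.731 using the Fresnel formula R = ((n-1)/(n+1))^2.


Fresnel reflectance at normal incidence:
  R = ((n - 1)/(n + 1))^2
  (n - 1)/(n + 1) = (1.731 - 1)/(1.731 + 1) = 0.267668
  R = 0.267668^2 = 0.0716462
  R(%) = 0.0716462 * 100 = 7.165%

7.165%


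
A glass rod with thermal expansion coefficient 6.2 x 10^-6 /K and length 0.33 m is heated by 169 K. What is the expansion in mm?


Thermal expansion formula: dL = alpha * L0 * dT
  dL = (6.2 x 10^-6) * 0.33 * 169 = 0.00034577 m
Convert to mm: 0.00034577 * 1000 = 0.3458 mm

0.3458 mm


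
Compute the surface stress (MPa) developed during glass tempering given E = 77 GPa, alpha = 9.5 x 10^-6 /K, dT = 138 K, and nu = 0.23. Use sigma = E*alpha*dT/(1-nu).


Tempering stress: sigma = E * alpha * dT / (1 - nu)
  E (MPa) = 77 * 1000 = 77000
  Numerator = 77000 * (9.5 x 10^-6) * 138 = 100.947
  Denominator = 1 - 0.23 = 0.77
  sigma = 100.947 / 0.77 = 131.1 MPa

131.1 MPa


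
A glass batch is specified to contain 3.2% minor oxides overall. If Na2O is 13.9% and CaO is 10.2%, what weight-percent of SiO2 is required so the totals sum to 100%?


Known pieces sum to 100%:
  SiO2 = 100 - (others + Na2O + CaO)
  SiO2 = 100 - (3.2 + 13.9 + 10.2) = 72.7%

72.7%


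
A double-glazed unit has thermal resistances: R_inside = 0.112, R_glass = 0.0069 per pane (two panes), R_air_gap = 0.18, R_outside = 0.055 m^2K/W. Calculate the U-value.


Total thermal resistance (series):
  R_total = R_in + R_glass + R_air + R_glass + R_out
  R_total = 0.112 + 0.0069 + 0.18 + 0.0069 + 0.055 = 0.3608 m^2K/W
U-value = 1 / R_total = 1 / 0.3608 = 2.772 W/m^2K

2.772 W/m^2K


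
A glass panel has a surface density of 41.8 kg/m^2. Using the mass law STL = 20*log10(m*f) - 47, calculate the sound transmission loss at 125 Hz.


Mass law: STL = 20 * log10(m * f) - 47
  m * f = 41.8 * 125 = 5225
  log10(5225) = 3.71809
  STL = 20 * 3.71809 - 47 = 74.3618 - 47 = 27.4 dB

27.4 dB


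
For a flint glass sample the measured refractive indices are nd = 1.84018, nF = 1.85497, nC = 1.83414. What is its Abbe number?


Abbe number formula: Vd = (nd - 1) / (nF - nC)
  nd - 1 = 1.84018 - 1 = 0.84018
  nF - nC = 1.85497 - 1.83414 = 0.02083
  Vd = 0.84018 / 0.02083 = 40.34

40.34


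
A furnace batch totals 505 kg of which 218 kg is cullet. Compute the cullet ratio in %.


Cullet ratio = (cullet mass / total batch mass) * 100
  Ratio = 218 / 505 * 100 = 43.17%

43.17%


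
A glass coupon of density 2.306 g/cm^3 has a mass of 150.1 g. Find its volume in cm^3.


Rearrange rho = m / V:
  V = m / rho
  V = 150.1 / 2.306 = 65.091 cm^3

65.091 cm^3


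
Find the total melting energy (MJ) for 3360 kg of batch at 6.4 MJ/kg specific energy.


Total energy = mass * specific energy
  E = 3360 * 6.4 = 21504 MJ

21504 MJ


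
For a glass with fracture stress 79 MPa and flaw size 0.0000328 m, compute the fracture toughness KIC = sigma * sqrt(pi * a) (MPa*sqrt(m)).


Fracture toughness: KIC = sigma * sqrt(pi * a)
  pi * a = pi * 0.0000328 = 0.000103044
  sqrt(pi * a) = 0.010151
  KIC = 79 * 0.010151 = 0.802 MPa*sqrt(m)

0.802 MPa*sqrt(m)


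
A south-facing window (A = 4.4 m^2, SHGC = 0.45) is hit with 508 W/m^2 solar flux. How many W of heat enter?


Solar heat gain: Q = Area * SHGC * Irradiance
  Q = 4.4 * 0.45 * 508 = 1005.8 W

1005.8 W


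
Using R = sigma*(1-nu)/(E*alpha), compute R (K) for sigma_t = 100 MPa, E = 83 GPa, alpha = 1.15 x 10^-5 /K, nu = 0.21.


Thermal shock resistance: R = sigma * (1 - nu) / (E * alpha)
  Numerator = 100 * (1 - 0.21) = 79.0
  Denominator = 83 * 1000 * (1.15 x 10^-5) = 0.9545
  R = 79.0 / 0.9545 = 82.8 K

82.8 K


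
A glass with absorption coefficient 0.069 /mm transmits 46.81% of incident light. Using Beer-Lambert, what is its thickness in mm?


Rearrange T = exp(-alpha * thickness):
  thickness = -ln(T) / alpha
  T = 46.81/100 = 0.4681
  ln(T) = -0.75907
  -ln(T) = 0.75907
  thickness = 0.75907 / 0.069 = 11.0 mm

11.0 mm


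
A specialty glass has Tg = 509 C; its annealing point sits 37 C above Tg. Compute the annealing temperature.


The annealing temperature is Tg plus the offset:
  T_anneal = 509 + 37 = 546 C

546 C


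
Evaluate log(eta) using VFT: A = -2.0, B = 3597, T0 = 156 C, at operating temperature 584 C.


VFT equation: log(eta) = A + B / (T - T0)
  T - T0 = 584 - 156 = 428
  B / (T - T0) = 3597 / 428 = 8.404
  log(eta) = -2.0 + 8.404 = 6.404

6.404


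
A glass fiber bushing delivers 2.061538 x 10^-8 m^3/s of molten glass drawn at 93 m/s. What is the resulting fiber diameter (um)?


Cross-sectional area from continuity:
  A = Q / v = 2.061538 x 10^-8 / 93 = 2.216708 x 10^-10 m^2
Diameter from circular cross-section:
  d = sqrt(4A / pi) * 10^6 (m -> um)
  d = sqrt(4 * 2.216708 x 10^-10 / pi) * 10^6 = 16.8 um

16.8 um


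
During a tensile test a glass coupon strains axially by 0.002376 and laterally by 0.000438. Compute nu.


Poisson's ratio: nu = lateral strain / axial strain
  nu = 0.000438 / 0.002376 = 0.1843

0.1843


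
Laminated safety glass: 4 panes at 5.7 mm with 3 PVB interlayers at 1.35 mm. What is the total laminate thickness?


Total thickness = glass contribution + PVB contribution
  Glass: 4 * 5.7 = 22.8 mm
  PVB: 3 * 1.35 = 4.05 mm
  Total = 22.8 + 4.05 = 26.85 mm

26.85 mm


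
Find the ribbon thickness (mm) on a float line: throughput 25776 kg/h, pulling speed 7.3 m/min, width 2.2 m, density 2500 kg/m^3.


Ribbon cross-section from mass balance:
  Volume rate = throughput / density = 25776 / 2500 = 10.3104 m^3/h
  thickness = volume rate / (speed * 60 * width), i.e.
  thickness = throughput / (60 * speed * width * density) * 1000
  thickness = 25776 / (60 * 7.3 * 2.2 * 2500) * 1000 = 10.7 mm

10.7 mm


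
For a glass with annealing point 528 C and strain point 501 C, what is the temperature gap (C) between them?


Gap = T_anneal - T_strain:
  gap = 528 - 501 = 27 C

27 C


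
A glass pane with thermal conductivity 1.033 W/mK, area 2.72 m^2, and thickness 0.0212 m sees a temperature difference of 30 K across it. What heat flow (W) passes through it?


Fourier's law: Q = k * A * dT / t
  Q = 1.033 * 2.72 * 30 / 0.0212
  Q = 84.2928 / 0.0212 = 3976.1 W

3976.1 W


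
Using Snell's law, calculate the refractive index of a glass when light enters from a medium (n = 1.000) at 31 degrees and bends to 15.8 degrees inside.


Apply Snell's law: n1 * sin(theta1) = n2 * sin(theta2)
  n2 = n1 * sin(theta1) / sin(theta2)
  sin(31) = 0.515038
  sin(15.8) = 0.27228
  n2 = 1.000 * 0.515038 / 0.27228 = 1.8916

1.8916


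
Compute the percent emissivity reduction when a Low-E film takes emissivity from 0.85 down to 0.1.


Percentage reduction = (1 - coated/uncoated) * 100
  Ratio = 0.1 / 0.85 = 0.1176
  Reduction = (1 - 0.1176) * 100 = 88.2%

88.2%


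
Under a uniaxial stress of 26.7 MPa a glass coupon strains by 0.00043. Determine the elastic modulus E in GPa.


Young's modulus: E = stress / strain
  E = 26.7 MPa / 0.00043 = 62093.02 MPa
Convert to GPa: 62093.02 / 1000 = 62.09 GPa

62.09 GPa


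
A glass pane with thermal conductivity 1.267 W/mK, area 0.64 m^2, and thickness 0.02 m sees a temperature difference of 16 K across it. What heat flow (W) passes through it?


Fourier's law: Q = k * A * dT / t
  Q = 1.267 * 0.64 * 16 / 0.02
  Q = 12.97408 / 0.02 = 648.7 W

648.7 W


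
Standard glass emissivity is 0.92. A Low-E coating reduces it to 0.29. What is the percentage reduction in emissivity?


Percentage reduction = (1 - coated/uncoated) * 100
  Ratio = 0.29 / 0.92 = 0.3152
  Reduction = (1 - 0.3152) * 100 = 68.5%

68.5%


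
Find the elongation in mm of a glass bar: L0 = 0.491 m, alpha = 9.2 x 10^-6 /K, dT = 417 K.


Thermal expansion formula: dL = alpha * L0 * dT
  dL = (9.2 x 10^-6) * 0.491 * 417 = 0.00188367 m
Convert to mm: 0.00188367 * 1000 = 1.8837 mm

1.8837 mm


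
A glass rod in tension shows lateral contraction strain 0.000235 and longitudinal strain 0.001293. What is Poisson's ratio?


Poisson's ratio: nu = lateral strain / axial strain
  nu = 0.000235 / 0.001293 = 0.1817

0.1817


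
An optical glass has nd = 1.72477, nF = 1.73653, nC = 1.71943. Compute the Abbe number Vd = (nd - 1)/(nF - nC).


Abbe number formula: Vd = (nd - 1) / (nF - nC)
  nd - 1 = 1.72477 - 1 = 0.72477
  nF - nC = 1.73653 - 1.71943 = 0.0171
  Vd = 0.72477 / 0.0171 = 42.38

42.38


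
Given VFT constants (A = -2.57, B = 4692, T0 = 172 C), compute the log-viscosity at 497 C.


VFT equation: log(eta) = A + B / (T - T0)
  T - T0 = 497 - 172 = 325
  B / (T - T0) = 4692 / 325 = 14.437
  log(eta) = -2.57 + 14.437 = 11.867

11.867


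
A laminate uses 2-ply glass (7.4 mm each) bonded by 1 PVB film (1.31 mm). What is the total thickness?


Total thickness = glass contribution + PVB contribution
  Glass: 2 * 7.4 = 14.8 mm
  PVB: 1 * 1.31 = 1.31 mm
  Total = 14.8 + 1.31 = 16.11 mm

16.11 mm


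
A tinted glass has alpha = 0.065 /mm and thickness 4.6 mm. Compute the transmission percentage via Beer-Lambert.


Beer-Lambert law: T = exp(-alpha * thickness)
  exponent = -0.065 * 4.6 = -0.299
  T = exp(-0.299) = 0.7416
  Percentage = 0.7416 * 100 = 74.16%

74.16%


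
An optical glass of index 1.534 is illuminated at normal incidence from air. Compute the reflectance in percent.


Fresnel reflectance at normal incidence:
  R = ((n - 1)/(n + 1))^2
  (n - 1)/(n + 1) = (1.534 - 1)/(1.534 + 1) = 0.210734
  R = 0.210734^2 = 0.0444088
  R(%) = 0.0444088 * 100 = 4.441%

4.441%


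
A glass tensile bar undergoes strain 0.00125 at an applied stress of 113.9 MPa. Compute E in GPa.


Young's modulus: E = stress / strain
  E = 113.9 MPa / 0.00125 = 91120 MPa
Convert to GPa: 91120 / 1000 = 91.12 GPa

91.12 GPa


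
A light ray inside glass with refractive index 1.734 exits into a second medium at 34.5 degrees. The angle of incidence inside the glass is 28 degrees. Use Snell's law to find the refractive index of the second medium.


Apply Snell's law: n1 * sin(theta1) = n2 * sin(theta2)
  n2 = n1 * sin(theta1) / sin(theta2)
  sin(28) = 0.469472
  sin(34.5) = 0.566406
  n2 = 1.734 * 0.469472 / 0.566406 = 1.4372

1.4372


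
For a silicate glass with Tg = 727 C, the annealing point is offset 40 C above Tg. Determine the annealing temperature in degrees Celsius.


The annealing temperature is Tg plus the offset:
  T_anneal = 727 + 40 = 767 C

767 C


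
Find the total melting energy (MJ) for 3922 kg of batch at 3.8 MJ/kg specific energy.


Total energy = mass * specific energy
  E = 3922 * 3.8 = 14903.6 MJ

14903.6 MJ


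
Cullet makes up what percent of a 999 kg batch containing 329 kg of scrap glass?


Cullet ratio = (cullet mass / total batch mass) * 100
  Ratio = 329 / 999 * 100 = 32.93%

32.93%


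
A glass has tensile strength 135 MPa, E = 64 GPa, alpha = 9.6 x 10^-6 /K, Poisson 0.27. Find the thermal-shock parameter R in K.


Thermal shock resistance: R = sigma * (1 - nu) / (E * alpha)
  Numerator = 135 * (1 - 0.27) = 98.55
  Denominator = 64 * 1000 * (9.6 x 10^-6) = 0.6144
  R = 98.55 / 0.6144 = 160.4 K

160.4 K


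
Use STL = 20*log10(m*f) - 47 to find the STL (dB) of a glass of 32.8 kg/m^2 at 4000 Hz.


Mass law: STL = 20 * log10(m * f) - 47
  m * f = 32.8 * 4000 = 131200
  log10(131200) = 5.11793
  STL = 20 * 5.11793 - 47 = 102.3586 - 47 = 55.4 dB

55.4 dB


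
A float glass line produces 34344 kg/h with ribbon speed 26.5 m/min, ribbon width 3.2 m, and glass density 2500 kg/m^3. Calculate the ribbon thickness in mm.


Ribbon cross-section from mass balance:
  Volume rate = throughput / density = 34344 / 2500 = 13.7376 m^3/h
  thickness = volume rate / (speed * 60 * width), i.e.
  thickness = throughput / (60 * speed * width * density) * 1000
  thickness = 34344 / (60 * 26.5 * 3.2 * 2500) * 1000 = 2.7 mm

2.7 mm


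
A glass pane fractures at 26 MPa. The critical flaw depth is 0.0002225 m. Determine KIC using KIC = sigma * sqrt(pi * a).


Fracture toughness: KIC = sigma * sqrt(pi * a)
  pi * a = pi * 0.0002225 = 0.000699004
  sqrt(pi * a) = 0.026439
  KIC = 26 * 0.026439 = 0.687 MPa*sqrt(m)

0.687 MPa*sqrt(m)


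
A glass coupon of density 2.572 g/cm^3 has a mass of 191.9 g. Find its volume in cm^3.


Rearrange rho = m / V:
  V = m / rho
  V = 191.9 / 2.572 = 74.611 cm^3

74.611 cm^3


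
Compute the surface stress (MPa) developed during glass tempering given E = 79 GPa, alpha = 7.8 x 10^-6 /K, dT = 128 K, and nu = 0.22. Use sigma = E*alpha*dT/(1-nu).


Tempering stress: sigma = E * alpha * dT / (1 - nu)
  E (MPa) = 79 * 1000 = 79000
  Numerator = 79000 * (7.8 x 10^-6) * 128 = 78.8736
  Denominator = 1 - 0.22 = 0.78
  sigma = 78.8736 / 0.78 = 101.1 MPa

101.1 MPa


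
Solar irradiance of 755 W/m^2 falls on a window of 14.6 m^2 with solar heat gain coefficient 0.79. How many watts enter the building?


Solar heat gain: Q = Area * SHGC * Irradiance
  Q = 14.6 * 0.79 * 755 = 8708.2 W

8708.2 W


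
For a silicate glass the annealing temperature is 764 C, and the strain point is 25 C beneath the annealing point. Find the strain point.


Strain point = annealing point - difference:
  T_strain = 764 - 25 = 739 C

739 C


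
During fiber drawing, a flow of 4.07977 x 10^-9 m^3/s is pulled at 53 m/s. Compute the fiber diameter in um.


Cross-sectional area from continuity:
  A = Q / v = 4.07977 x 10^-9 / 53 = 7.697679 x 10^-11 m^2
Diameter from circular cross-section:
  d = sqrt(4A / pi) * 10^6 (m -> um)
  d = sqrt(4 * 7.697679 x 10^-11 / pi) * 10^6 = 9.9 um

9.9 um


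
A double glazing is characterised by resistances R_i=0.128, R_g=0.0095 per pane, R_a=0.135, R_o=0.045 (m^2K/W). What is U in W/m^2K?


Total thermal resistance (series):
  R_total = R_in + R_glass + R_air + R_glass + R_out
  R_total = 0.128 + 0.0095 + 0.135 + 0.0095 + 0.045 = 0.327 m^2K/W
U-value = 1 / R_total = 1 / 0.327 = 3.058 W/m^2K

3.058 W/m^2K


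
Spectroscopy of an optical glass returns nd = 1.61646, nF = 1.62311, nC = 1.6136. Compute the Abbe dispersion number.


Abbe number formula: Vd = (nd - 1) / (nF - nC)
  nd - 1 = 1.61646 - 1 = 0.61646
  nF - nC = 1.62311 - 1.6136 = 0.00951
  Vd = 0.61646 / 0.00951 = 64.82

64.82


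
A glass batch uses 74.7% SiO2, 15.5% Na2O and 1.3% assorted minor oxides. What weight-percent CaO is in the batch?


Pieces sum to 100%:
  CaO = 100 - (SiO2 + Na2O + others)
  CaO = 100 - (74.7 + 15.5 + 1.3) = 8.5%

8.5%


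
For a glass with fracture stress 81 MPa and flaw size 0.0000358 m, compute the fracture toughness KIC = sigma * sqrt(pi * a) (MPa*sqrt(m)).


Fracture toughness: KIC = sigma * sqrt(pi * a)
  pi * a = pi * 0.0000358 = 0.000112469
  sqrt(pi * a) = 0.010605
  KIC = 81 * 0.010605 = 0.859 MPa*sqrt(m)

0.859 MPa*sqrt(m)


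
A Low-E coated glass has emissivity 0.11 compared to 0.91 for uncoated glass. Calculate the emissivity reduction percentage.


Percentage reduction = (1 - coated/uncoated) * 100
  Ratio = 0.11 / 0.91 = 0.1209
  Reduction = (1 - 0.1209) * 100 = 87.9%

87.9%


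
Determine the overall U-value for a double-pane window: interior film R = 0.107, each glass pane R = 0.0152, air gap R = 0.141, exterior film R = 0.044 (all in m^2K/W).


Total thermal resistance (series):
  R_total = R_in + R_glass + R_air + R_glass + R_out
  R_total = 0.107 + 0.0152 + 0.141 + 0.0152 + 0.044 = 0.3224 m^2K/W
U-value = 1 / R_total = 1 / 0.3224 = 3.102 W/m^2K

3.102 W/m^2K


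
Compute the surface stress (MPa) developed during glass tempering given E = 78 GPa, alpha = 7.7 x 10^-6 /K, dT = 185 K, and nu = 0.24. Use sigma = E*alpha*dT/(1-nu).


Tempering stress: sigma = E * alpha * dT / (1 - nu)
  E (MPa) = 78 * 1000 = 78000
  Numerator = 78000 * (7.7 x 10^-6) * 185 = 111.111
  Denominator = 1 - 0.24 = 0.76
  sigma = 111.111 / 0.76 = 146.2 MPa

146.2 MPa


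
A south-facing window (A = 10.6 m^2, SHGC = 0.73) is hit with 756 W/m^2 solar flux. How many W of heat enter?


Solar heat gain: Q = Area * SHGC * Irradiance
  Q = 10.6 * 0.73 * 756 = 5849.9 W

5849.9 W


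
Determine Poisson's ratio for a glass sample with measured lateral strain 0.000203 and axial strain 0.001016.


Poisson's ratio: nu = lateral strain / axial strain
  nu = 0.000203 / 0.001016 = 0.1998

0.1998


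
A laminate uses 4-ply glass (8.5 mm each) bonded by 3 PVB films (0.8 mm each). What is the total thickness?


Total thickness = glass contribution + PVB contribution
  Glass: 4 * 8.5 = 34.0 mm
  PVB: 3 * 0.8 = 2.4 mm
  Total = 34.0 + 2.4 = 36.4 mm

36.4 mm


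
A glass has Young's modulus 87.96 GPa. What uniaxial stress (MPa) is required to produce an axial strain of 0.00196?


Rearrange E = sigma / epsilon:
  sigma = E * epsilon
  E (MPa) = 87.96 * 1000 = 87960
  sigma = 87960 * 0.00196 = 172.4 MPa

172.4 MPa


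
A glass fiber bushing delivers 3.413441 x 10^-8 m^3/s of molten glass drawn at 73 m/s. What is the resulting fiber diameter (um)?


Cross-sectional area from continuity:
  A = Q / v = 3.413441 x 10^-8 / 73 = 4.675947 x 10^-10 m^2
Diameter from circular cross-section:
  d = sqrt(4A / pi) * 10^6 (m -> um)
  d = sqrt(4 * 4.675947 x 10^-10 / pi) * 10^6 = 24.4 um

24.4 um


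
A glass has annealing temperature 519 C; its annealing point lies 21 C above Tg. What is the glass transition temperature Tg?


Rearrange T_anneal = Tg + offset for Tg:
  Tg = T_anneal - offset = 519 - 21 = 498 C

498 C


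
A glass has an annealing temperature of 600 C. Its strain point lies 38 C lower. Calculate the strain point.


Strain point = annealing point - difference:
  T_strain = 600 - 38 = 562 C

562 C


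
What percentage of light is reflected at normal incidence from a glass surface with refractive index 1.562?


Fresnel reflectance at normal incidence:
  R = ((n - 1)/(n + 1))^2
  (n - 1)/(n + 1) = (1.562 - 1)/(1.562 + 1) = 0.21936
  R = 0.21936^2 = 0.0481188
  R(%) = 0.0481188 * 100 = 4.812%

4.812%


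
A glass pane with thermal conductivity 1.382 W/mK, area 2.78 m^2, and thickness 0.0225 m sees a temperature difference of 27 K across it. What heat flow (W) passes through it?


Fourier's law: Q = k * A * dT / t
  Q = 1.382 * 2.78 * 27 / 0.0225
  Q = 103.73292 / 0.0225 = 4610.4 W

4610.4 W


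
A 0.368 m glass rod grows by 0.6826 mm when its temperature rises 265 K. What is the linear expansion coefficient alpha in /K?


Rearrange dL = alpha * L0 * dT for alpha:
  alpha = dL / (L0 * dT)
  alpha = (0.6826 / 1000) / (0.368 * 265) = 0.000007 /K = 7 x 10^-6 /K

7 x 10^-6 /K


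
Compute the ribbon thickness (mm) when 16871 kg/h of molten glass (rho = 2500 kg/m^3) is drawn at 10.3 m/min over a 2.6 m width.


Ribbon cross-section from mass balance:
  Volume rate = throughput / density = 16871 / 2500 = 6.7484 m^3/h
  thickness = volume rate / (speed * 60 * width), i.e.
  thickness = throughput / (60 * speed * width * density) * 1000
  thickness = 16871 / (60 * 10.3 * 2.6 * 2500) * 1000 = 4.2 mm

4.2 mm


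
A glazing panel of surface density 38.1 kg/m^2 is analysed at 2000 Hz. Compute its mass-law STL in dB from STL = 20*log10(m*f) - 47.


Mass law: STL = 20 * log10(m * f) - 47
  m * f = 38.1 * 2000 = 76200
  log10(76200) = 4.88195
  STL = 20 * 4.88195 - 47 = 97.639 - 47 = 50.6 dB

50.6 dB


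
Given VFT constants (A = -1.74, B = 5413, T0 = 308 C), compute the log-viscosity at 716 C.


VFT equation: log(eta) = A + B / (T - T0)
  T - T0 = 716 - 308 = 408
  B / (T - T0) = 5413 / 408 = 13.267
  log(eta) = -1.74 + 13.267 = 11.527

11.527


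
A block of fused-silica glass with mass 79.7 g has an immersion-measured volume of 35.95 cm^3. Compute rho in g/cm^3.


Use the definition of density:
  rho = mass / volume
  rho = 79.7 / 35.95 = 2.217 g/cm^3

2.217 g/cm^3


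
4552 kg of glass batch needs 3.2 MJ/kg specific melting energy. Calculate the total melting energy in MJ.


Total energy = mass * specific energy
  E = 4552 * 3.2 = 14566.4 MJ

14566.4 MJ


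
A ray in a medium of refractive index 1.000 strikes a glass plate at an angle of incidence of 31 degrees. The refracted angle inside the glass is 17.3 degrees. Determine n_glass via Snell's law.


Apply Snell's law: n1 * sin(theta1) = n2 * sin(theta2)
  n2 = n1 * sin(theta1) / sin(theta2)
  sin(31) = 0.515038
  sin(17.3) = 0.297375
  n2 = 1.000 * 0.515038 / 0.297375 = 1.7319

1.7319


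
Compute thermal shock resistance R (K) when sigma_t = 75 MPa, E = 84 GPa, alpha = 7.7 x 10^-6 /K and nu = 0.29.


Thermal shock resistance: R = sigma * (1 - nu) / (E * alpha)
  Numerator = 75 * (1 - 0.29) = 53.25
  Denominator = 84 * 1000 * (7.7 x 10^-6) = 0.6468
  R = 53.25 / 0.6468 = 82.3 K

82.3 K


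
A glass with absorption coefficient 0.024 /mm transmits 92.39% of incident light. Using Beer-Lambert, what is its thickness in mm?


Rearrange T = exp(-alpha * thickness):
  thickness = -ln(T) / alpha
  T = 92.39/100 = 0.9239
  ln(T) = -0.07915
  -ln(T) = 0.07915
  thickness = 0.07915 / 0.024 = 3.3 mm

3.3 mm


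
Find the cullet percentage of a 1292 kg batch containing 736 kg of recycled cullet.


Cullet ratio = (cullet mass / total batch mass) * 100
  Ratio = 736 / 1292 * 100 = 56.97%

56.97%


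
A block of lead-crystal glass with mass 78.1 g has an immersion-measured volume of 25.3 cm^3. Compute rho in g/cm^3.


Use the definition of density:
  rho = mass / volume
  rho = 78.1 / 25.3 = 3.087 g/cm^3

3.087 g/cm^3


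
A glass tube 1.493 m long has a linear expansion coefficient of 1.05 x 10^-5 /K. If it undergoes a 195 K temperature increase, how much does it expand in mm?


Thermal expansion formula: dL = alpha * L0 * dT
  dL = (1.05 x 10^-5) * 1.493 * 195 = 0.00305692 m
Convert to mm: 0.00305692 * 1000 = 3.0569 mm

3.0569 mm


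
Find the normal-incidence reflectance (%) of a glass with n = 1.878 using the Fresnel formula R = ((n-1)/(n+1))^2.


Fresnel reflectance at normal incidence:
  R = ((n - 1)/(n + 1))^2
  (n - 1)/(n + 1) = (1.878 - 1)/(1.878 + 1) = 0.305073
  R = 0.305073^2 = 0.0930695
  R(%) = 0.0930695 * 100 = 9.307%

9.307%


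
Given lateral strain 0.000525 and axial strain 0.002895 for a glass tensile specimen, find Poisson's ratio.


Poisson's ratio: nu = lateral strain / axial strain
  nu = 0.000525 / 0.002895 = 0.1813

0.1813


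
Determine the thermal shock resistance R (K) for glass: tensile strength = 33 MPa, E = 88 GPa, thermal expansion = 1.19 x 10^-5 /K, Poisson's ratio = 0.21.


Thermal shock resistance: R = sigma * (1 - nu) / (E * alpha)
  Numerator = 33 * (1 - 0.21) = 26.07
  Denominator = 88 * 1000 * (1.19 x 10^-5) = 1.0472
  R = 26.07 / 1.0472 = 24.9 K

24.9 K


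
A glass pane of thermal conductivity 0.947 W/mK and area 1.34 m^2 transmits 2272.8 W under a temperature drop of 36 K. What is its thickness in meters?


Fourier's law: t = k * A * dT / Q
  t = 0.947 * 1.34 * 36 / 2272.8
  t = 45.68328 / 2272.8 = 0.0201 m

0.0201 m


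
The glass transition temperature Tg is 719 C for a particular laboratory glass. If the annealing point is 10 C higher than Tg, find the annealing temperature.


The annealing temperature is Tg plus the offset:
  T_anneal = 719 + 10 = 729 C

729 C


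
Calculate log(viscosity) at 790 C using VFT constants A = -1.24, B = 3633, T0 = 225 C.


VFT equation: log(eta) = A + B / (T - T0)
  T - T0 = 790 - 225 = 565
  B / (T - T0) = 3633 / 565 = 6.43
  log(eta) = -1.24 + 6.43 = 5.19

5.19


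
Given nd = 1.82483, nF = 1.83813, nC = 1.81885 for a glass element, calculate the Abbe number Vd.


Abbe number formula: Vd = (nd - 1) / (nF - nC)
  nd - 1 = 1.82483 - 1 = 0.82483
  nF - nC = 1.83813 - 1.81885 = 0.01928
  Vd = 0.82483 / 0.01928 = 42.78

42.78


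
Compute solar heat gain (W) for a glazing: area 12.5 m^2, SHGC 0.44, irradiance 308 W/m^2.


Solar heat gain: Q = Area * SHGC * Irradiance
  Q = 12.5 * 0.44 * 308 = 1694 W

1694 W


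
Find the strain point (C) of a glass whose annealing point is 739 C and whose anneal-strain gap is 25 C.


Strain point = annealing point - difference:
  T_strain = 739 - 25 = 714 C

714 C


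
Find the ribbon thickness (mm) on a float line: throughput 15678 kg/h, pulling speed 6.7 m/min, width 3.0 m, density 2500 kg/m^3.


Ribbon cross-section from mass balance:
  Volume rate = throughput / density = 15678 / 2500 = 6.2712 m^3/h
  thickness = volume rate / (speed * 60 * width), i.e.
  thickness = throughput / (60 * speed * width * density) * 1000
  thickness = 15678 / (60 * 6.7 * 3.0 * 2500) * 1000 = 5.2 mm

5.2 mm


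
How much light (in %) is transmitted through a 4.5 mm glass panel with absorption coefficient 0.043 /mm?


Beer-Lambert law: T = exp(-alpha * thickness)
  exponent = -0.043 * 4.5 = -0.1935
  T = exp(-0.1935) = 0.8241
  Percentage = 0.8241 * 100 = 82.41%

82.41%


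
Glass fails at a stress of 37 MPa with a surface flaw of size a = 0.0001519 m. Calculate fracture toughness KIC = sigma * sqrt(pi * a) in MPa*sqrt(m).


Fracture toughness: KIC = sigma * sqrt(pi * a)
  pi * a = pi * 0.0001519 = 0.000477208
  sqrt(pi * a) = 0.021845
  KIC = 37 * 0.021845 = 0.808 MPa*sqrt(m)

0.808 MPa*sqrt(m)


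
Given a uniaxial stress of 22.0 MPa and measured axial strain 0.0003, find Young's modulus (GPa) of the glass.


Young's modulus: E = stress / strain
  E = 22.0 MPa / 0.0003 = 73333.33 MPa
Convert to GPa: 73333.33 / 1000 = 73.33 GPa

73.33 GPa


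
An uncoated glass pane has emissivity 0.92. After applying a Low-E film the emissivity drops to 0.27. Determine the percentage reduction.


Percentage reduction = (1 - coated/uncoated) * 100
  Ratio = 0.27 / 0.92 = 0.2935
  Reduction = (1 - 0.2935) * 100 = 70.7%

70.7%


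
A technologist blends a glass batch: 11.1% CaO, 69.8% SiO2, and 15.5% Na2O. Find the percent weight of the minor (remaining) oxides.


Sum the three major oxides:
  SiO2 + Na2O + CaO = 69.8 + 15.5 + 11.1 = 96.4%
Subtract from 100%:
  Others = 100 - 96.4 = 3.6%

3.6%
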